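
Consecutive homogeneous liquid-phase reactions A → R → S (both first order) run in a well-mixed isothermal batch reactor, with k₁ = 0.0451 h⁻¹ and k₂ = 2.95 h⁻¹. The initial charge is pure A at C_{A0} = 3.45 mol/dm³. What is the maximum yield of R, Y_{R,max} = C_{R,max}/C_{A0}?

0.0143

For a first-order series the maximum intermediate yield is C_{R,max}/C_{A0} = (k₁/k₂)^[k₂/(k₂−k₁)].
= (0.0451/2.95)^(2.95/(2.95−0.0451)) = (0.01529)^(1.016) = 0.01433.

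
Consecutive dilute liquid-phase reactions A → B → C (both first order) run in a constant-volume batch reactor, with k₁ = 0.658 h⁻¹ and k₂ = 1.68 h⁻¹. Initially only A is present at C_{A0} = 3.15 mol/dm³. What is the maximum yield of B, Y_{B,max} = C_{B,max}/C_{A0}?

Evaluating C_B at t_opt = ln(k₂/k₁)/(k₂−k₁) gives C_{B,max}/C_{A0} = (k₁/k₂)^[k₂/(k₂−k₁)].
= (0.658/1.68)^(1.68/(1.68−0.658)) = (0.3917)^(1.644) = 0.2142.

0.214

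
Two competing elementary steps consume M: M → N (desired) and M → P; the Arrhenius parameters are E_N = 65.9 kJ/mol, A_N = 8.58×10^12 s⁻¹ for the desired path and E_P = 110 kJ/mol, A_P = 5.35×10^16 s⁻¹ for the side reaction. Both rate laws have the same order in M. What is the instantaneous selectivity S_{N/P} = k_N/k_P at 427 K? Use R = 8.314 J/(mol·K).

With equal orders, S_{N/P} = k_N/k_P = (A_N/A_P)·exp[(E_P−E_N)/(RT)].
(E_P−E_N)/(RT) = (110−65.9)×10³/(8.314×427) = 44100/3550 = 12.42.
k_N/k_P = (8.58×10^12/5.35×10^16)·exp(12.42) = 1.604×10^-4 × 2.483×10^5 = 39.8.
Since E_N < E_P, lowering the temperature improves selectivity toward N.

39.8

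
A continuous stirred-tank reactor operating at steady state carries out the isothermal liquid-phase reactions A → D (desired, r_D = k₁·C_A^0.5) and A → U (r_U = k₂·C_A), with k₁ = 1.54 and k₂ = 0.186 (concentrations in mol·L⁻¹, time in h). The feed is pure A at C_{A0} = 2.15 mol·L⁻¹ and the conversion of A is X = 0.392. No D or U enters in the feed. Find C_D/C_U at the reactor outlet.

7.24

Exit C_A = C_{A0}(1−X) = 2.15×0.608 = 1.307 mol·L⁻¹.
In a CSTR the entire volume is at exit conditions, so r_D = 1.54×1.307^0.5 = 1.761 and r_U = 0.186×1.307 = 0.2431.
Overall selectivity = C_D/C_U = r_Dτ/(r_Uτ) = r_D/r_U = 7.24.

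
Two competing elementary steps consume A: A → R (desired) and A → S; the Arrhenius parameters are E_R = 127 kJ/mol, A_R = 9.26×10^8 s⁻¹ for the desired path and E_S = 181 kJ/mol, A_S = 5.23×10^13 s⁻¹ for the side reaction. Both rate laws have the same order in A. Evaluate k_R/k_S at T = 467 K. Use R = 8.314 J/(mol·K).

19.4

With equal orders, S_{R/S} = k_R/k_S = (A_R/A_S)·exp[(E_S−E_R)/(RT)].
(E_S−E_R)/(RT) = (181−127)×10³/(8.314×467) = 54000/3883 = 13.91.
k_R/k_S = (9.26×10^8/5.23×10^13)·exp(13.91) = 1.771×10^-5 × 1.097×10^6 = 19.4.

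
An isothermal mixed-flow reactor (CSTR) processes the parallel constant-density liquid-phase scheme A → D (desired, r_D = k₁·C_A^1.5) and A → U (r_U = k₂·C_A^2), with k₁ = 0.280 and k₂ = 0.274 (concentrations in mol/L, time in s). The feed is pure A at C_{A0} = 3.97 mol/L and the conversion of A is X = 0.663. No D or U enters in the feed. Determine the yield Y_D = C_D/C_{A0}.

0.311

Exit C_A = C_{A0}(1−X) = 3.97×0.337 = 1.338 mol/L.
Rates in a CSTR are evaluated at the outlet concentration: r_D = 0.280×1.338^1.5 = 0.4333, r_U = 0.274×1.338^2 = 0.4904.
Fraction of consumed A going to D: r_D/(r_D+r_U) = 0.4691.
C_D = 0.4691·C_{A0}·X = 0.4691×3.97×0.663 = 1.23 mol/L; Y_D = C_D/C_{A0} = 0.311.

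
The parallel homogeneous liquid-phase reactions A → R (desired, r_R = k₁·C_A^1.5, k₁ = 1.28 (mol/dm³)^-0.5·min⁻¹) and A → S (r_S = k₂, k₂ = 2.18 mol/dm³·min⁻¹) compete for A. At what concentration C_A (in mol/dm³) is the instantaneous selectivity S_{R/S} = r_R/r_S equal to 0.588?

S_{R/S} = (k₁/k₂)·C_A^1.5 ⇒ C_A = (S·k₂/k₁)^(1/1.5).
= (0.588×2.18/1.28)^(0.6667) = (1.001)^(0.6667) = 1.00 mol/dm³.

1.00 mol/dm³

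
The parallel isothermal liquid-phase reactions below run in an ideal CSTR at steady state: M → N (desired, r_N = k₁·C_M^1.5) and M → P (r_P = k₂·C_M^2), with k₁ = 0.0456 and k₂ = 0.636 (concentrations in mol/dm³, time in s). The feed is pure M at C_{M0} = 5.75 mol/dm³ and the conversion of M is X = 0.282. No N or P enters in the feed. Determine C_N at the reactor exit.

0.0553 mol/dm³

Exit C_M = C_{M0}(1−X) = 5.75×0.718 = 4.128 mol/dm³.
A CSTR operates uniformly at the exit composition, giving r_N = 0.3825 and r_P = 10.84 (each k·C_M^n at C_M = 4.128).
Fraction of consumed M going to N: r_N/(r_N+r_P) = 0.03408.
C_N = 0.03408·C_{M0}·X = 0.03408×5.75×0.282 = 0.0553 mol/dm³.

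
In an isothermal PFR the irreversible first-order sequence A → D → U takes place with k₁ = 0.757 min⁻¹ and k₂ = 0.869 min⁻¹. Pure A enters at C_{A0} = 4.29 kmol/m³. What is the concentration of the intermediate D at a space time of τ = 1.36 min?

1.46 kmol/m³

Solving the coupled first-order balances gives C_D(τ) = [k₁/(k₂−k₁)]·C_{A0}·(e^(−k₁τ) − e^(−k₂τ)).
e^(−k₁τ) = e^(−0.757×1.36) = e^(−1.030) = 0.3572; e^(−k₂τ) = e^(−1.182) = 0.3067.
C_D = 0.757×4.29/(0.869−0.757) × (0.3572−0.3067) = 29.00×0.05046 = 1.463 kmol/m³.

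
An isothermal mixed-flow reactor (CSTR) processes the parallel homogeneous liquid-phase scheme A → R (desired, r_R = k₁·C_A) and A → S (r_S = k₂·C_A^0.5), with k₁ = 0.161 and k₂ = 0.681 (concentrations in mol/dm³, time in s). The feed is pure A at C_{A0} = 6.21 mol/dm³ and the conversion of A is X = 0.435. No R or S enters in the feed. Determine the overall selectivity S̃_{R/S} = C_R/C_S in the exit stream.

Exit C_A = C_{A0}(1−X) = 6.21×0.565 = 3.509 mol/dm³.
A CSTR operates uniformly at the exit composition, giving r_R = 0.5649 and r_S = 1.276 (each k·C_A^n at C_A = 3.509).
Overall selectivity = C_R/C_S = r_Rτ/(r_Sτ) = r_R/r_S = 0.443.

0.443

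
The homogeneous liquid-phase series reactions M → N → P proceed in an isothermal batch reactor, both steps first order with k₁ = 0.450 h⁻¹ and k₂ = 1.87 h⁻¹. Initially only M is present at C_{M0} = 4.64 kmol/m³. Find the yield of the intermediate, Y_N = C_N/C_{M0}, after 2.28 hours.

0.109

Solving the coupled first-order balances gives C_N(t) = [k₁/(k₂−k₁)]·C_{M0}·(e^(−k₁t) − e^(−k₂t)).
e^(−k₁t) = e^(−0.450×2.28) = e^(−1.026) = 0.3584; e^(−k₂t) = e^(−4.264) = 0.01407.
C_N = 0.450×4.64/(1.87−0.450) × (0.3584−0.01407) = 1.470×0.3444 = 0.5064 kmol/m³.
Y_N = C_N/C_{M0} = 0.5064/4.64 = 0.109.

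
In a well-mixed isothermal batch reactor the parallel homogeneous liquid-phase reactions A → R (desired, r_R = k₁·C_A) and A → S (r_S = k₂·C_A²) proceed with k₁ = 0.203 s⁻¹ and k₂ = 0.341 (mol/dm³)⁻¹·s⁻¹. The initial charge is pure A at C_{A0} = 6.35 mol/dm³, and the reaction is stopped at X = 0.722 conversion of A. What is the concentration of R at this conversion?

0.642 mol/dm³

C_A = C_{A0}(1−X) = 1.765 mol/dm³.
Along a PFR/batch, dC_R/dC_A = −r_R/(r_R+r_S) = −k₁/(k₁+k₂·C_A).
Integrating from C_{A0} to C_A: C_R = (0.203/0.341)·ln[(0.203+0.341·6.35)/(0.203+0.341·1.77)] = 0.5953·ln(2.368/0.8050) = 0.6424 mol/dm³.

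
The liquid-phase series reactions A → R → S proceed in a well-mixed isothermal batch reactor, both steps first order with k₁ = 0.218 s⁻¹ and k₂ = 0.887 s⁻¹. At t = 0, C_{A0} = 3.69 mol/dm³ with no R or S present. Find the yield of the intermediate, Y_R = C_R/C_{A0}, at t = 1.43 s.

Solving the coupled first-order balances gives C_R(t) = [k₁/(k₂−k₁)]·C_{A0}·(e^(−k₁t) − e^(−k₂t)).
e^(−k₁t) = e^(−0.218×1.43) = e^(−0.3117) = 0.7322; e^(−k₂t) = e^(−1.268) = 0.2813.
C_R = 0.218×3.69/(0.887−0.218) × (0.7322−0.2813) = 1.202×0.4509 = 0.5422 mol/dm³.
Y_R = C_R/C_{A0} = 0.5422/3.69 = 0.147.

0.147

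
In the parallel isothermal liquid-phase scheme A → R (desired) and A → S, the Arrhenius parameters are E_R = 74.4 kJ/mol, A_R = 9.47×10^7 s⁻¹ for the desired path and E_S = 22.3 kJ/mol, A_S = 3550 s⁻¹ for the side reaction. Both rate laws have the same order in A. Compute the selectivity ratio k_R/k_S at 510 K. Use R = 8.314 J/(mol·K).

k_R/k_S = (A_R/A_S)·exp[−(E_R−E_S)/(RT)] = (A_R/A_S)·exp[(E_S−E_R)/(RT)].
(E_S−E_R)/(RT) = (22.3−74.4)×10³/(8.314×510) = -52100/4240 = -12.29.
k_R/k_S = (9.47×10^7/3550)·exp(-12.29) = 26676 × 4.610×10^-6 = 0.123.

0.123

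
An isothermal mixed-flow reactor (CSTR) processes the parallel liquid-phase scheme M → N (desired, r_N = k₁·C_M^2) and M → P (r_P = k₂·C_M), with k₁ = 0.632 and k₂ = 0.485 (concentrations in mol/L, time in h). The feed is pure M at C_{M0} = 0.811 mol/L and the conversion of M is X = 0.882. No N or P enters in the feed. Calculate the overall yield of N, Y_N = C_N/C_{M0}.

0.0978

Exit C_M = C_{M0}(1−X) = 0.811×0.118 = 0.09570 mol/L.
In a CSTR the entire volume is at exit conditions, so r_N = 0.632×0.09570^2 = 0.005788 and r_P = 0.485×0.09570 = 0.04641.
Fraction of consumed M going to N: r_N/(r_N+r_P) = 0.1109.
C_N = 0.1109·C_{M0}·X = 0.1109×0.811×0.882 = 0.0793 mol/L; Y_N = C_N/C_{M0} = 0.0978.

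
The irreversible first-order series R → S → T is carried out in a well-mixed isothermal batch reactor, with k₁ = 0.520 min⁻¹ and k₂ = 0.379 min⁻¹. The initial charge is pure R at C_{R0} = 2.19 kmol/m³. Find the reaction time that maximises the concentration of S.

The intermediate peaks when r₁ = r₂, i.e. k₁e^(−k₁t) = k₂e^(−k₂t), giving t_opt = ln(k₂/k₁)/(k₂−k₁).
= ln(0.379/0.520)/(0.379−0.520) = ln(0.7288)/-0.1410 = -0.3163/-0.1410 = 2.24 min.

2.24 min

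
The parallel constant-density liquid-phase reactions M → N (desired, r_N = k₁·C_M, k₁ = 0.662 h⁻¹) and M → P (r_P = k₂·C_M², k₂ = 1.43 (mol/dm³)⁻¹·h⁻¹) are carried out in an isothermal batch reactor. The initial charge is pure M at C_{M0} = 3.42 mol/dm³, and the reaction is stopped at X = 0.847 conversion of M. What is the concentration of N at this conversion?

C_M = C_{M0}(1−X) = 0.5233 mol/dm³.
Along a PFR/batch, dC_N/dC_M = −r_N/(r_N+r_P) = −k₁/(k₁+k₂·C_M).
Integrating from C_{M0} to C_M: C_N = (0.662/1.43)·ln[(0.662+1.43·3.42)/(0.662+1.43·0.523)] = 0.4629·ln(5.553/1.410) = 0.6345 mol/dm³.

0.634 mol/dm³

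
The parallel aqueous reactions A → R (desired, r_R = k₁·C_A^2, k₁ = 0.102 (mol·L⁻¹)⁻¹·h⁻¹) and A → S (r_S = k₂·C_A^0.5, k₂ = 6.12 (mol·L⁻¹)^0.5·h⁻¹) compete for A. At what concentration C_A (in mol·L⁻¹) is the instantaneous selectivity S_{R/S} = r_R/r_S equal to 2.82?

30.6 mol·L⁻¹

S_{R/S} = (k₁/k₂)·C_A^1.5 ⇒ C_A = (S·k₂/k₁)^(1/1.5).
= (2.82×6.12/0.102)^(0.6667) = (169.2)^(0.6667) = 30.6 mol·L⁻¹.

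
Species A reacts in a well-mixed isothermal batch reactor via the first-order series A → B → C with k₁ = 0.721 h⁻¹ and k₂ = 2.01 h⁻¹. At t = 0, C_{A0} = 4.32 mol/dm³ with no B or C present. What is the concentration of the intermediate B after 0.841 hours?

0.872 mol/dm³

The intermediate concentration in a first-order A→B→C sequence is C_B = k₁C_{A0}(e^(−k₁t) − e^(−k₂t))/(k₂−k₁).
e^(−k₁t) = e^(−0.721×0.841) = e^(−0.6064) = 0.5453; e^(−k₂t) = e^(−1.690) = 0.1844.
C_B = 0.721×4.32/(2.01−0.721) × (0.5453−0.1844) = 2.416×0.3609 = 0.8720 mol/dm³.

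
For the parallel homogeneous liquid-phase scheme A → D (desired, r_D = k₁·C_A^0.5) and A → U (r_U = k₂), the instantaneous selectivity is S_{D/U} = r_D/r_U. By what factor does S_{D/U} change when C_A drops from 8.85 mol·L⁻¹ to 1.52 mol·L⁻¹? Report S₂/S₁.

0.414

S_{D/U} = (k₁/k₂)·C_A^0.5, so S₂/S₁ = (C_{A,2}/C_{A,1})^0.5.
= (1.52/8.85)^0.5 = (0.1718)^0.5 = 0.414.
Selectivity toward D falls as C_A falls — high-concentration operation is favoured.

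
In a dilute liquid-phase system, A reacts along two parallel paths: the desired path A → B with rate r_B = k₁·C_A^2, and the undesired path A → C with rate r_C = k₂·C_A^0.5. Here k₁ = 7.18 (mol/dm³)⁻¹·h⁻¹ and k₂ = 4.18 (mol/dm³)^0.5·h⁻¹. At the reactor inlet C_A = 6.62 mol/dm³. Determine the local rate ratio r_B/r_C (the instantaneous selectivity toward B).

S_{B/C} = r_B/r_C = (k₁·C_A^2)/(k₂·C_A^0.5) = (k₁/k₂)·C_A^1.5.
= (7.18×6.620^2) / (4.18×6.620^0.5) = 314.7/10.75 = 29.3.
Since the desired path is higher order in A, keeping C_A high (PFR or concentrated feed) favours B.

29.3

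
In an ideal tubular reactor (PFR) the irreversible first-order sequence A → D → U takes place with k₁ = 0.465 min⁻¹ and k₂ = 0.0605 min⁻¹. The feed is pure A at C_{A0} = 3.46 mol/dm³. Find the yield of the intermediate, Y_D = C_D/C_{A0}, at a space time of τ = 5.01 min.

0.737

Solving the coupled first-order balances gives C_D(τ) = [k₁/(k₂−k₁)]·C_{A0}·(e^(−k₁τ) − e^(−k₂τ)).
e^(−k₁τ) = e^(−0.465×5.01) = e^(−2.330) = 0.09733; e^(−k₂τ) = e^(−0.3031) = 0.7385.
C_D = 0.465×3.46/(0.0605−0.465) × (0.09733−0.7385) = (-3.978)×(-0.6412) = 2.550 mol/dm³.
Y_D = C_D/C_{A0} = 2.550/3.46 = 0.737.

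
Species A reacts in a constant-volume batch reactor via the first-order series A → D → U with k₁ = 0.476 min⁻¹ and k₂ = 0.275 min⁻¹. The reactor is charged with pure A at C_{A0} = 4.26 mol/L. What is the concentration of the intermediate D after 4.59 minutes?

For first-order series with pure A initially, C_D(t) = k₁C_{A0}/(k₂−k₁)·(e^(−k₁t) − e^(−k₂t)).
e^(−k₁t) = e^(−0.476×4.59) = e^(−2.185) = 0.1125; e^(−k₂t) = e^(−1.262) = 0.2830.
C_D = 0.476×4.26/(0.275−0.476) × (0.1125−0.2830) = (-10.09)×(-0.1705) = 1.720 mol/L.

1.72 mol/L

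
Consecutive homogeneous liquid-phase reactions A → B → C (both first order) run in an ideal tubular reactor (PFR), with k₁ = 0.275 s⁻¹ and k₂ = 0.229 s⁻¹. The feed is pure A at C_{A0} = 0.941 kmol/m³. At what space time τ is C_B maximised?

3.98 s

Setting dC_B/dτ = 0 gives τ_opt = ln(k₂/k₁)/(k₂−k₁).
= ln(0.229/0.275)/(0.229−0.275) = ln(0.8327)/-0.04600 = -0.1830/-0.04600 = 3.98 s.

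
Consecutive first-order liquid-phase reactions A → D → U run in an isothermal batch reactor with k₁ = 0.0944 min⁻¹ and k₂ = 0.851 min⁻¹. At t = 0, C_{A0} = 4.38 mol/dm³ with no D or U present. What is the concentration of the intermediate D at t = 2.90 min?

For first-order series with pure A initially, C_D(t) = k₁C_{A0}/(k₂−k₁)·(e^(−k₁t) − e^(−k₂t)).
e^(−k₁t) = e^(−0.0944×2.90) = e^(−0.2738) = 0.7605; e^(−k₂t) = e^(−2.468) = 0.08476.
C_D = 0.0944×4.38/(0.851−0.0944) × (0.7605−0.08476) = 0.5465×0.6758 = 0.3693 mol/dm³.

0.369 mol/dm³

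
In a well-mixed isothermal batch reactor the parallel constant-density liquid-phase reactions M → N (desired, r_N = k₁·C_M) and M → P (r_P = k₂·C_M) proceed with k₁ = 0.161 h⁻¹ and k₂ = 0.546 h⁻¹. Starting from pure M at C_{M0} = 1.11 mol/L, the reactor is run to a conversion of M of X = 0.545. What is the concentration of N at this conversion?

0.138 mol/L

C_M = C_{M0}(1−X) = 0.5050 mol/L.
Both paths are first order in M, so the instantaneous fraction to N is constant: dC_N/d(−C_M) = k₁/(k₁+k₂) = 0.2277.
C_N = 0.2277·(C_{M0}−C_M) = 0.2277×0.6050 = 0.138 mol/L.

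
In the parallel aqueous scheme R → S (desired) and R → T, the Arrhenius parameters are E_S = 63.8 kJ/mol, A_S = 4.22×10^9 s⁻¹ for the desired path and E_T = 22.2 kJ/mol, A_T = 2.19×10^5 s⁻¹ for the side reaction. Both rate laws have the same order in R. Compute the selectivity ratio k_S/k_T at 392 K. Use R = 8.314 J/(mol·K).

Since both paths have the same order in R, the concentration cancels and S_{S/T} = k_S/k_T = (A_S/A_T)·exp[(E_T−E_S)/(RT)].
(E_T−E_S)/(RT) = (22.2−63.8)×10³/(8.314×392) = -41600/3259 = -12.76.
k_S/k_T = (4.22×10^9/2.19×10^5)·exp(-12.76) = 19269 × 2.861×10^-6 = 0.0551.
Since E_S > E_T, raising the temperature improves selectivity toward S.

0.0551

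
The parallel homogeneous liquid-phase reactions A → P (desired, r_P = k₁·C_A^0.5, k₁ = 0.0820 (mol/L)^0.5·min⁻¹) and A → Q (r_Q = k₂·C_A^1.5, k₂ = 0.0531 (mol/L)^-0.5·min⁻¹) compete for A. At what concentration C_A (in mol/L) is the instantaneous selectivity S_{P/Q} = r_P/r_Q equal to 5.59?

0.276 mol/L

S_{P/Q} = (k₁/k₂)·C_A⁻¹ ⇒ C_A = (S·k₂/k₁)^(-1).
= (5.59×0.0531/0.0820)^(-1) = (3.620)^(-1) = 0.276 mol/L.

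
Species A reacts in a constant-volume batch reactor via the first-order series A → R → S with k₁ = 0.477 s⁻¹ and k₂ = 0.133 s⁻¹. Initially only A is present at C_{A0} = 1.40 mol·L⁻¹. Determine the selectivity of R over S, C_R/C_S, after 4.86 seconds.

1.89

For first-order series with pure A initially, C_R(t) = k₁C_{A0}/(k₂−k₁)·(e^(−k₁t) − e^(−k₂t)).
e^(−k₁t) = e^(−0.477×4.86) = e^(−2.318) = 0.09845; e^(−k₂t) = e^(−0.6464) = 0.5239.
C_R = 0.477×1.40/(0.133−0.477) × (0.09845−0.5239) = (-1.941)×(-0.4255) = 0.8260 mol·L⁻¹.
C_A = C_{A0}e^(−k₁t) = 0.1378 mol·L⁻¹, so C_S = C_{A0}−C_A−C_R = 0.4362 mol·L⁻¹; C_R/C_S = 1.89.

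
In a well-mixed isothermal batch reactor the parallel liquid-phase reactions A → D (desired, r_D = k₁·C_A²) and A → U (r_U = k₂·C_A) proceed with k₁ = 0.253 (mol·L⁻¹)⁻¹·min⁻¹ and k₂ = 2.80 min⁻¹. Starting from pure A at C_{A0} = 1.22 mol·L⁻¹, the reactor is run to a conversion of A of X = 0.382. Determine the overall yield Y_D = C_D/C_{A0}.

C_A = C_{A0}(1−X) = 0.7540 mol·L⁻¹.
Along a PFR/batch, dC_U/dC_A = −r_U/(r_D+r_U) = −k₂/(k₂+k₁·C_A).
Integrating from C_{A0} to C_A: C_U = (2.80/0.253)·ln[(2.80+0.253·1.22)/(2.80+0.253·0.754)] = 11.07·ln(3.109/2.991) = 0.4279 mol·L⁻¹.
Then C_D = (C_{A0}−C_A) − C_U = 0.4660 − 0.4279 = 0.03811 mol·L⁻¹.
Y_D = C_D/C_{A0} = 0.03811/1.22 = 0.0312.

0.0312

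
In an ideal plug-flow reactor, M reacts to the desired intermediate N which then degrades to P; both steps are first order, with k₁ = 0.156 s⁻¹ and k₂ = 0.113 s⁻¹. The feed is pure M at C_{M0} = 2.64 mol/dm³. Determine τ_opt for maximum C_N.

7.50 s

The intermediate peaks when r₁ = r₂, i.e. k₁e^(−k₁τ) = k₂e^(−k₂τ), giving τ_opt = ln(k₂/k₁)/(k₂−k₁).
= ln(0.113/0.156)/(0.113−0.156) = ln(0.7244)/-0.04300 = -0.3225/-0.04300 = 7.50 s.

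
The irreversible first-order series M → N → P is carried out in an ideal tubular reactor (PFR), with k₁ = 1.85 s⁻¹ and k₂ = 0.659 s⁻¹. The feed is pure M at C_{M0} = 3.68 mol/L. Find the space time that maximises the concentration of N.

For first-order series the maximum of C_N occurs at τ_opt = ln(k₂/k₁)/(k₂−k₁).
= ln(0.659/1.85)/(0.659−1.85) = ln(0.3562)/-1.191 = -1.032/-1.191 = 0.867 s.

0.867 s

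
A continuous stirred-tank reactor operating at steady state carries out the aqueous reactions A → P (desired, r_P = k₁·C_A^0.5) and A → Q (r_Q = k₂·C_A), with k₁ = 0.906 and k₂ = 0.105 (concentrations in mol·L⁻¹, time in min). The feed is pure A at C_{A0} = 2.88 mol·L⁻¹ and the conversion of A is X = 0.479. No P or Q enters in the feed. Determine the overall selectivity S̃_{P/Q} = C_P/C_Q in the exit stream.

Exit C_A = C_{A0}(1−X) = 2.88×0.521 = 1.500 mol·L⁻¹.
Rates in a CSTR are evaluated at the outlet concentration: r_P = 0.906×1.500^0.5 = 1.110, r_Q = 0.105×1.500 = 0.1576.
Overall selectivity = C_P/C_Q = r_Pτ/(r_Qτ) = r_P/r_Q = 7.04.

7.04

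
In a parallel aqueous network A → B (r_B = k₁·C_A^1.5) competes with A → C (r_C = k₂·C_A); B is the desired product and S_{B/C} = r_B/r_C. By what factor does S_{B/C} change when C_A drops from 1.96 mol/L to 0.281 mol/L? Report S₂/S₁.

0.379

S_{B/C} = (k₁/k₂)·C_A^0.5, so S₂/S₁ = (C_{A,2}/C_{A,1})^0.5.
= (0.281/1.96)^0.5 = (0.1434)^0.5 = 0.379.
Selectivity toward B falls as C_A falls — high-concentration operation is favoured.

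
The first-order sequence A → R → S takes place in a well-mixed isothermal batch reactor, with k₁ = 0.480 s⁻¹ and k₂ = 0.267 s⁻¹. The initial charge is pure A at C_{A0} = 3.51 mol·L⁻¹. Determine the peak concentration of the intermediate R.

Evaluating C_R at t_opt = ln(k₂/k₁)/(k₂−k₁) gives C_{R,max}/C_{A0} = (k₁/k₂)^[k₂/(k₂−k₁)].
= (0.480/0.267)^(0.267/(0.267−0.480)) = (1.798)^(-1.254) = 0.4794.
C_{R,max} = 0.4794×3.51 = 1.68 mol·L⁻¹.

1.68 mol·L⁻¹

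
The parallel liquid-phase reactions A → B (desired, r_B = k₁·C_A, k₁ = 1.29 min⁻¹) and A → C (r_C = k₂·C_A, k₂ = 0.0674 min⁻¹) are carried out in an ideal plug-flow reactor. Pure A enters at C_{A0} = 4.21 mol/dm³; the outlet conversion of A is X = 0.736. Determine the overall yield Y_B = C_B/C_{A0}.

0.699

C_A = C_{A0}(1−X) = 1.111 mol/dm³.
Both paths are first order in A, so the instantaneous fraction to B is constant: dC_B/d(−C_A) = k₁/(k₁+k₂) = 0.9503.
C_B = 0.9503·(C_{A0}−C_A) = 0.9503×3.099 = 2.94 mol/dm³.
Y_B = C_B/C_{A0} = 2.945/4.21 = 0.699.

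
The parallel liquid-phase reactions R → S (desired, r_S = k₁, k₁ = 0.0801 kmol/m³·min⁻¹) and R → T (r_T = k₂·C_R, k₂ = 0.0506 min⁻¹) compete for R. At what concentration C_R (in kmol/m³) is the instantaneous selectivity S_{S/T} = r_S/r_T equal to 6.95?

0.228 kmol/m³

S_{S/T} = (k₁/k₂)·C_R⁻¹ ⇒ C_R = (S·k₂/k₁)^(-1).
= (6.95×0.0506/0.0801)^(-1) = (4.390)^(-1) = 0.228 kmol/m³.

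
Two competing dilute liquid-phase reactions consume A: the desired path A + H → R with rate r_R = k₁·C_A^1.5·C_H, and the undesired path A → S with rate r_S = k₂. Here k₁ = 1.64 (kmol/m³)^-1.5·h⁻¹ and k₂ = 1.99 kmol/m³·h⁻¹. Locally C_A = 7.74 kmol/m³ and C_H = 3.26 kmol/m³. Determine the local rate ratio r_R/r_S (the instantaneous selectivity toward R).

57.9

S_{R/S} = r_R/r_S = (k₁·C_A^1.5·C_H)/(k₂) = (k₁/k₂)·C_A^1.5·C_H.
= (1.64×7.740^1.5×3.260) / (1.99) = 115.1/1.990 = 57.9.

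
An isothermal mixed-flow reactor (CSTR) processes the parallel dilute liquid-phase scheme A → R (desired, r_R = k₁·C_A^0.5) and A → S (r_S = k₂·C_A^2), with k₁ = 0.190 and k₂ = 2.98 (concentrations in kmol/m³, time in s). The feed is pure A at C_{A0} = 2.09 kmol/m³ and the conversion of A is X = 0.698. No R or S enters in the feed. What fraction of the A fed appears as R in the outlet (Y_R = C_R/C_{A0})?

Exit C_A = C_{A0}(1−X) = 2.09×0.302 = 0.6312 kmol/m³.
In a CSTR the entire volume is at exit conditions, so r_R = 0.190×0.6312^0.5 = 0.1509 and r_S = 2.98×0.6312^2 = 1.187.
Fraction of consumed A going to R: r_R/(r_R+r_S) = 0.1128.
C_R = 0.1128·C_{A0}·X = 0.1128×2.09×0.698 = 0.165 kmol/m³; Y_R = C_R/C_{A0} = 0.0787.

0.0787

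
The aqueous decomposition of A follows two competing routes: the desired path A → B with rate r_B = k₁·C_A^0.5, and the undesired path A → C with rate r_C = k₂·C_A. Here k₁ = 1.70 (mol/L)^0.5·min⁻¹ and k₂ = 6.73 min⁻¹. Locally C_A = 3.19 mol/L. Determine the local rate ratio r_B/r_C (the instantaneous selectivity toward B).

S_{B/C} = r_B/r_C = (k₁·C_A^0.5)/(k₂·C_A) = (k₁/k₂)·C_A^-0.5.
= (1.70×3.190^0.5) / (6.73×3.190) = 3.036/21.47 = 0.141.

0.141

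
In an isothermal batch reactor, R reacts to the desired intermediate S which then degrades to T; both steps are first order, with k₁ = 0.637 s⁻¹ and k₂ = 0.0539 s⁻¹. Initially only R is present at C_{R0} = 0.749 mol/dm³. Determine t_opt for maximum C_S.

4.24 s

For first-order series the maximum of C_S occurs at t_opt = ln(k₂/k₁)/(k₂−k₁).
= ln(0.0539/0.637)/(0.0539−0.637) = ln(0.08462)/-0.5831 = -2.470/-0.5831 = 4.24 s.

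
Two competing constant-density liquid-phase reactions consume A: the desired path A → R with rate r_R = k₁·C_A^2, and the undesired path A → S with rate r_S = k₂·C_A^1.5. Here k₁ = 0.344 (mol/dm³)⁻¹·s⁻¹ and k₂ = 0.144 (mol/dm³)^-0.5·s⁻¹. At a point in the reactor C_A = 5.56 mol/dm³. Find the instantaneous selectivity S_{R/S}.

5.63

S_{R/S} = r_R/r_S = (k₁·C_A^2)/(k₂·C_A^1.5) = (k₁/k₂)·C_A^0.5.
= (0.344×5.560^2) / (0.144×5.560^1.5) = 10.63/1.888 = 5.63.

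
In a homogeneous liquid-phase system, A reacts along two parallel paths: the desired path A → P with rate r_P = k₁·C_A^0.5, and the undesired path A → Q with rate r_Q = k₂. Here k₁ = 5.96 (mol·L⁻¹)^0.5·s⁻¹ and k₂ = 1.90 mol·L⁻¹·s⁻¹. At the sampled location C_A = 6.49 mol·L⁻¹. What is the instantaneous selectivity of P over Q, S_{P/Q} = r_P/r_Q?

7.99

S_{P/Q} = r_P/r_Q = (k₁·C_A^0.5)/(k₂) = (k₁/k₂)·C_A^0.5.
= (5.96×6.490^0.5) / (1.90) = 15.18/1.900 = 7.99.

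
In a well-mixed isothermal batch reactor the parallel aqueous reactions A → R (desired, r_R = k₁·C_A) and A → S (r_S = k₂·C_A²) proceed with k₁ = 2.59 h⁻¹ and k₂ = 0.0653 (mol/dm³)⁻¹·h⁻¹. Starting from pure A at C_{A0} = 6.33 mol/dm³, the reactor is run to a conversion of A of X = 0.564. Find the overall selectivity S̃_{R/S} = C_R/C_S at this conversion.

C_A = C_{A0}(1−X) = 2.760 mol/dm³.
Along a PFR/batch, dC_R/dC_A = −r_R/(r_R+r_S) = −k₁/(k₁+k₂·C_A).
Integrating from C_{A0} to C_A: C_R = (2.59/0.0653)·ln[(2.59+0.0653·6.33)/(2.59+0.0653·2.76)] = 39.66·ln(3.003/2.770) = 3.205 mol/dm³.
C_S = (C_{A0}−C_A)−C_R = 0.3653 mol/dm³; S̃_{R/S} = 3.205/0.3653 = 8.77.

8.77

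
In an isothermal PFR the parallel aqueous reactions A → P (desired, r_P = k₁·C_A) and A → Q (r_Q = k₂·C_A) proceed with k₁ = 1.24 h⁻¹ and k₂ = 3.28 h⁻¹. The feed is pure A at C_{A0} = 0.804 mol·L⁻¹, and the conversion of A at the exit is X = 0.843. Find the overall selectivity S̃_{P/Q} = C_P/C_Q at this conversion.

0.378

C_A = C_{A0}(1−X) = 0.1262 mol·L⁻¹.
Both paths are first order in A, so the instantaneous fraction to P is constant: dC_P/d(−C_A) = k₁/(k₁+k₂) = 0.2743.
C_P = 0.2743·(C_{A0}−C_A) = 0.2743×0.6778 = 0.186 mol·L⁻¹.
C_Q = (C_{A0}−C_A)−C_P = 0.4918 mol·L⁻¹; S̃_{P/Q} = 0.1859/0.4918 = 0.378.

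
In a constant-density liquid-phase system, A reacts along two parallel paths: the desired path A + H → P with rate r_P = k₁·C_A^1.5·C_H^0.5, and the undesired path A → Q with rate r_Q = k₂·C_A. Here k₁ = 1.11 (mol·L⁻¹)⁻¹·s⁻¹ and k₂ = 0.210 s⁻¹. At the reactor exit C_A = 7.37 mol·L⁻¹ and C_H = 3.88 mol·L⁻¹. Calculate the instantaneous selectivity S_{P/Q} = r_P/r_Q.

28.3

S_{P/Q} = r_P/r_Q = (k₁·C_A^1.5·C_H^0.5)/(k₂·C_A) = (k₁/k₂)·C_A^0.5·C_H^0.5.
= (1.11×7.370^1.5×3.880^0.5) / (0.210×7.370) = 43.75/1.548 = 28.3.
Since the desired path is higher order in A, keeping C_A high (PFR or concentrated feed) favours P.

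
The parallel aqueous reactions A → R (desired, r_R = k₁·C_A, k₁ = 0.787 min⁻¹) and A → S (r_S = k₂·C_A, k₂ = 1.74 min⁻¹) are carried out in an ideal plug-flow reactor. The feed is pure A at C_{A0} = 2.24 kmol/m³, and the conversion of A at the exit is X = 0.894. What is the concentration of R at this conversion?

C_A = C_{A0}(1−X) = 0.2374 kmol/m³.
Both paths are first order in A, so the instantaneous fraction to R is constant: dC_R/d(−C_A) = k₁/(k₁+k₂) = 0.3114.
C_R = 0.3114·(C_{A0}−C_A) = 0.3114×2.003 = 0.624 kmol/m³.

0.624 kmol/m³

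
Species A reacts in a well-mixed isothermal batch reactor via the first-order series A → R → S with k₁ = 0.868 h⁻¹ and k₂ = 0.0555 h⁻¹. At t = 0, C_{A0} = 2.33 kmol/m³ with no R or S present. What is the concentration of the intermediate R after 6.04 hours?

1.77 kmol/m³

The intermediate concentration in a first-order A→B→C sequence is C_R = k₁C_{A0}(e^(−k₁t) − e^(−k₂t))/(k₂−k₁).
e^(−k₁t) = e^(−0.868×6.04) = e^(−5.243) = 0.005286; e^(−k₂t) = e^(−0.3352) = 0.7152.
C_R = 0.868×2.33/(0.0555−0.868) × (0.005286−0.7152) = (-2.489)×(-0.7099) = 1.767 kmol/m³.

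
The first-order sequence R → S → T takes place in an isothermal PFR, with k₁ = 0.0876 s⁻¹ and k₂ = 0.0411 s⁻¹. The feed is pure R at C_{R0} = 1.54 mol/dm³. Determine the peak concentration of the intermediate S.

For a first-order series the maximum intermediate yield is C_{S,max}/C_{R0} = (k₁/k₂)^[k₂/(k₂−k₁)].
= (0.0876/0.0411)^(0.0411/(0.0411−0.0876)) = (2.131)^(-0.8839) = 0.5123.
C_{S,max} = 0.5123×1.54 = 0.789 mol/dm³.

0.789 mol/dm³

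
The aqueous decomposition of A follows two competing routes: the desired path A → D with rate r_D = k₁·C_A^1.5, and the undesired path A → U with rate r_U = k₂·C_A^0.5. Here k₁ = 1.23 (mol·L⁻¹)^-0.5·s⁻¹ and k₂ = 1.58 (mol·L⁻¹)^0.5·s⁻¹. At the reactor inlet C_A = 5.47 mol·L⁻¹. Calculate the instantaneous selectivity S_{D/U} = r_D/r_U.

S_{D/U} = r_D/r_U = (k₁·C_A^1.5)/(k₂·C_A^0.5) = (k₁/k₂)·C_A.
= (1.23×5.470^1.5) / (1.58×5.470^0.5) = 15.74/3.695 = 4.26.

4.26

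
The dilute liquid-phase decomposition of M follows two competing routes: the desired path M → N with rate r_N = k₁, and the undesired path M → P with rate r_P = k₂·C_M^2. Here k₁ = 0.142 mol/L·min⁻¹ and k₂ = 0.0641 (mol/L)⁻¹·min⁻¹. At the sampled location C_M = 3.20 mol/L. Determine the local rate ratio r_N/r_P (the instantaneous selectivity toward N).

S_{N/P} = r_N/r_P = (k₁)/(k₂·C_M^2) = (k₁/k₂)·C_M^-2.
= (0.142) / (0.0641×3.200^2) = 0.1420/0.6564 = 0.216.
The undesired path is higher order in M, so low C_M (CSTR or dilute feed) favours N.

0.216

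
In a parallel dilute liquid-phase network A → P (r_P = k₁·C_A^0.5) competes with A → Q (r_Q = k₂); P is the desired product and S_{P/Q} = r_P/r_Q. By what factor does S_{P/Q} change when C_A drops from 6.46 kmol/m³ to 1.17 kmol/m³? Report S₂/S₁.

S_{P/Q} = (k₁/k₂)·C_A^0.5, so S₂/S₁ = (C_{A,2}/C_{A,1})^0.5.
= (1.17/6.46)^0.5 = (0.1811)^0.5 = 0.426.
Selectivity toward P falls as C_A falls — high-concentration operation is favoured.

0.426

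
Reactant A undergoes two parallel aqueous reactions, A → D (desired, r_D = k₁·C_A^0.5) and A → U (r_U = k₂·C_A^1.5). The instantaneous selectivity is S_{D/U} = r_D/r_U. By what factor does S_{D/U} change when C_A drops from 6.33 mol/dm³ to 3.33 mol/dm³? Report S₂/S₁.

S_{D/U} = (k₁/k₂)·C_A⁻¹, so S₂/S₁ = (C_{A,2}/C_{A,1})⁻¹.
= 6.33/3.33 = 1.90.

1.90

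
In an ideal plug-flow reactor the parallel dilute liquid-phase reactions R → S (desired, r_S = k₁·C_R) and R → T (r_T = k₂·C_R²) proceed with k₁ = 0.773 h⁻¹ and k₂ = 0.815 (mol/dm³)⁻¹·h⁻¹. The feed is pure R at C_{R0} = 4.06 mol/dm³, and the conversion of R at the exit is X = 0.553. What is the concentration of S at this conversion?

C_R = C_{R0}(1−X) = 1.815 mol/dm³.
Along a PFR/batch, dC_S/dC_R = −r_S/(r_S+r_T) = −k₁/(k₁+k₂·C_R).
Integrating from C_{R0} to C_R: C_S = (0.773/0.815)·ln[(0.773+0.815·4.06)/(0.773+0.815·1.81)] = 0.9485·ln(4.082/2.252) = 0.5641 mol/dm³.

0.564 mol/dm³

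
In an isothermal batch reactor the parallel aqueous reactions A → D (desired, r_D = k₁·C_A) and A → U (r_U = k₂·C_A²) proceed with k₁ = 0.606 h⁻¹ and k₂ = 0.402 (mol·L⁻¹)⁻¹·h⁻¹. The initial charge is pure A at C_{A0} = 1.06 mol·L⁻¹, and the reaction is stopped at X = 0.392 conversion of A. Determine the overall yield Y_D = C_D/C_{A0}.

0.251

C_A = C_{A0}(1−X) = 0.6445 mol·L⁻¹.
Along a PFR/batch, dC_D/dC_A = −r_D/(r_D+r_U) = −k₁/(k₁+k₂·C_A).
Integrating from C_{A0} to C_A: C_D = (0.606/0.402)·ln[(0.606+0.402·1.06)/(0.606+0.402·0.644)] = 1.507·ln(1.032/0.8651) = 0.2661 mol·L⁻¹.
Y_D = C_D/C_{A0} = 0.2661/1.06 = 0.251.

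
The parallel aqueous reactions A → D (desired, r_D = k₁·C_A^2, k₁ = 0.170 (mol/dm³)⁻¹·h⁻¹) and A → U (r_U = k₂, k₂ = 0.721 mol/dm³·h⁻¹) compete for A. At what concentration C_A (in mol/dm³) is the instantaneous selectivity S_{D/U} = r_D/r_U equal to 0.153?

0.806 mol/dm³

S_{D/U} = (k₁/k₂)·C_A^2 ⇒ C_A = (S·k₂/k₁)^(0.5).
= (0.153×0.721/0.170)^(0.5) = (0.6489)^(0.5) = 0.806 mol/dm³.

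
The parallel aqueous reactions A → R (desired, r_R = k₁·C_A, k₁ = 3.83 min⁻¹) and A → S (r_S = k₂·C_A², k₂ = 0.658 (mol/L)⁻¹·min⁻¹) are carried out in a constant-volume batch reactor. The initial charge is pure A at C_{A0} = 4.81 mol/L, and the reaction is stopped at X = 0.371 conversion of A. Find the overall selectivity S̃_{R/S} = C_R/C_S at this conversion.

1.50

C_A = C_{A0}(1−X) = 3.025 mol/L.
Along a PFR/batch, dC_R/dC_A = −r_R/(r_R+r_S) = −k₁/(k₁+k₂·C_A).
Integrating from C_{A0} to C_A: C_R = (3.83/0.658)·ln[(3.83+0.658·4.81)/(3.83+0.658·3.03)] = 5.821·ln(6.995/5.821) = 1.070 mol/L.
C_S = (C_{A0}−C_A)−C_R = 0.7149 mol/L; S̃_{R/S} = 1.070/0.7149 = 1.50.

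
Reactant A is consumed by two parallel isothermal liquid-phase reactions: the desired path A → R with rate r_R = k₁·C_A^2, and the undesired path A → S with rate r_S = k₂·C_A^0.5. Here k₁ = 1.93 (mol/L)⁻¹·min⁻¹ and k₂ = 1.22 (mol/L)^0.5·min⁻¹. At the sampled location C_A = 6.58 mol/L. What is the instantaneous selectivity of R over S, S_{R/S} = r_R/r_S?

S_{R/S} = r_R/r_S = (k₁·C_A^2)/(k₂·C_A^0.5) = (k₁/k₂)·C_A^1.5.
= (1.93×6.580^2) / (1.22×6.580^0.5) = 83.56/3.129 = 26.7.
Since the desired path is higher order in A, keeping C_A high (PFR or concentrated feed) favours R.

26.7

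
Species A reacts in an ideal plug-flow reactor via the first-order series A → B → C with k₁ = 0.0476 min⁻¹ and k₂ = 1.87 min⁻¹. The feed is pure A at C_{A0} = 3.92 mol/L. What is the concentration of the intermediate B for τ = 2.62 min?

Solving the coupled first-order balances gives C_B(τ) = [k₁/(k₂−k₁)]·C_{A0}·(e^(−k₁τ) − e^(−k₂τ)).
e^(−k₁τ) = e^(−0.0476×2.62) = e^(−0.1247) = 0.8828; e^(−k₂τ) = e^(−4.899) = 0.007451.
C_B = 0.0476×3.92/(1.87−0.0476) × (0.8828−0.007451) = 0.1024×0.8753 = 0.08962 mol/L.

0.0896 mol/L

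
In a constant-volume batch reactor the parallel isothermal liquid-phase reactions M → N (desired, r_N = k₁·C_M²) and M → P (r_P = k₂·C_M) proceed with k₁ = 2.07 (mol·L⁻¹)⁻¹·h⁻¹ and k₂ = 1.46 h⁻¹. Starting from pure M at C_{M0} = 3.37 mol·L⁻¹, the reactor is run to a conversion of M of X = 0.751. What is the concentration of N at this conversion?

C_M = C_{M0}(1−X) = 0.8391 mol·L⁻¹.
Along a PFR/batch, dC_P/dC_M = −r_P/(r_N+r_P) = −k₂/(k₂+k₁·C_M).
Integrating from C_{M0} to C_M: C_P = (1.46/2.07)·ln[(1.46+2.07·3.37)/(1.46+2.07·0.839)] = 0.7053·ln(8.436/3.197) = 0.6844 mol·L⁻¹.
Then C_N = (C_{M0}−C_M) − C_P = 2.531 − 0.6844 = 1.847 mol·L⁻¹.

1.85 mol·L⁻¹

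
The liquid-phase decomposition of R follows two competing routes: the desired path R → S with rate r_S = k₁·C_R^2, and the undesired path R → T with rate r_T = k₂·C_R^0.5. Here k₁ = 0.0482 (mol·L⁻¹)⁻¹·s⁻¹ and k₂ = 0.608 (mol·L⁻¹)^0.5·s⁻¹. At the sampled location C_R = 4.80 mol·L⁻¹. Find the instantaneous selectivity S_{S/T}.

S_{S/T} = r_S/r_T = (k₁·C_R^2)/(k₂·C_R^0.5) = (k₁/k₂)·C_R^1.5.
= (0.0482×4.800^2) / (0.608×4.800^0.5) = 1.111/1.332 = 0.834.

0.834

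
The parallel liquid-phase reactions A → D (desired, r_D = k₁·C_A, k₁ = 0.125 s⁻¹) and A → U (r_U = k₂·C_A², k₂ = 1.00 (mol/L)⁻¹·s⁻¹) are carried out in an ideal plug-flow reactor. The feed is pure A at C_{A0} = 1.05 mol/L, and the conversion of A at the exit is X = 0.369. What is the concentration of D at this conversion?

C_A = C_{A0}(1−X) = 0.6626 mol/L.
Along a PFR/batch, dC_D/dC_A = −r_D/(r_D+r_U) = −k₁/(k₁+k₂·C_A).
Integrating from C_{A0} to C_A: C_D = (0.125/1.00)·ln[(0.125+1.00·1.05)/(0.125+1.00·0.663)] = 0.1250·ln(1.175/0.7876) = 0.05001 mol/L.

0.0500 mol/L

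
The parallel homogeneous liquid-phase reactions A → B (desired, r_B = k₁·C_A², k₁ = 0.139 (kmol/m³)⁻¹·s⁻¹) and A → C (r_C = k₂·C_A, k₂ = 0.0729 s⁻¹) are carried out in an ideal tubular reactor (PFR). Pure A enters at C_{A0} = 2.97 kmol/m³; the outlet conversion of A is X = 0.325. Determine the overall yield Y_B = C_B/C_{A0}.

0.268

C_A = C_{A0}(1−X) = 2.005 kmol/m³.
Along a PFR/batch, dC_C/dC_A = −r_C/(r_B+r_C) = −k₂/(k₂+k₁·C_A).
Integrating from C_{A0} to C_A: C_C = (0.0729/0.139)·ln[(0.0729+0.139·2.97)/(0.0729+0.139·2.00)] = 0.5245·ln(0.4857/0.3516) = 0.1695 kmol/m³.
Then C_B = (C_{A0}−C_A) − C_C = 0.9652 − 0.1695 = 0.7957 kmol/m³.
Y_B = C_B/C_{A0} = 0.7957/2.97 = 0.268.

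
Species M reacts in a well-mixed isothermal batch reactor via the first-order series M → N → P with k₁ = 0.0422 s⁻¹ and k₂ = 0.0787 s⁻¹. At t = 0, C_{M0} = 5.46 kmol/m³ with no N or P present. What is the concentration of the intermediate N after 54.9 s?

The intermediate concentration in a first-order A→B→C sequence is C_N = k₁C_{M0}(e^(−k₁t) − e^(−k₂t))/(k₂−k₁).
e^(−k₁t) = e^(−0.0422×54.9) = e^(−2.317) = 0.09859; e^(−k₂t) = e^(−4.321) = 0.01329.
C_N = 0.0422×5.46/(0.0787−0.0422) × (0.09859−0.01329) = 6.313×0.08530 = 0.5385 kmol/m³.

0.538 kmol/m³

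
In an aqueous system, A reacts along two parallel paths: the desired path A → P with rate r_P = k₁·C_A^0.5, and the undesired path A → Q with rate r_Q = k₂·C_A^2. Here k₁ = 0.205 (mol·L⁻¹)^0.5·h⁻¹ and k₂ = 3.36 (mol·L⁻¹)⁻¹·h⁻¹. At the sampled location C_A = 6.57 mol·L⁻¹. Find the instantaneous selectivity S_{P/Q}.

S_{P/Q} = r_P/r_Q = (k₁·C_A^0.5)/(k₂·C_A^2) = (k₁/k₂)·C_A^-1.5.
= (0.205×6.570^0.5) / (3.36×6.570^2) = 0.5255/145.0 = 0.00362.

0.00362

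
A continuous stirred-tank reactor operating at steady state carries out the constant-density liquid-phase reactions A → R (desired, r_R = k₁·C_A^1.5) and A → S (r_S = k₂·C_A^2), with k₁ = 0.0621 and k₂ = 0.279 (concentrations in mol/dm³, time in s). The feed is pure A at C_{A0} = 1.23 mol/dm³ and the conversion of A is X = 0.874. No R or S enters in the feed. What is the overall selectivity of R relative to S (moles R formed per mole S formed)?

0.565

Exit C_A = C_{A0}(1−X) = 1.23×0.126 = 0.1550 mol/dm³.
Rates in a CSTR are evaluated at the outlet concentration: r_R = 0.0621×0.1550^1.5 = 0.003789, r_S = 0.279×0.1550^2 = 0.006701.
Overall selectivity = C_R/C_S = r_Rτ/(r_Sτ) = r_R/r_S = 0.565.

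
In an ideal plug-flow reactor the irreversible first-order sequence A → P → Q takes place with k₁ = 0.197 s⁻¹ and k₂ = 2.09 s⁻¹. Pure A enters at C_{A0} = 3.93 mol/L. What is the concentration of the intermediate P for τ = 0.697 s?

The intermediate concentration in a first-order A→B→C sequence is C_P = k₁C_{A0}(e^(−k₁τ) − e^(−k₂τ))/(k₂−k₁).
e^(−k₁τ) = e^(−0.197×0.697) = e^(−0.1373) = 0.8717; e^(−k₂τ) = e^(−1.457) = 0.2330.
C_P = 0.197×3.93/(2.09−0.197) × (0.8717−0.2330) = 0.4090×0.6387 = 0.2612 mol/L.

0.261 mol/L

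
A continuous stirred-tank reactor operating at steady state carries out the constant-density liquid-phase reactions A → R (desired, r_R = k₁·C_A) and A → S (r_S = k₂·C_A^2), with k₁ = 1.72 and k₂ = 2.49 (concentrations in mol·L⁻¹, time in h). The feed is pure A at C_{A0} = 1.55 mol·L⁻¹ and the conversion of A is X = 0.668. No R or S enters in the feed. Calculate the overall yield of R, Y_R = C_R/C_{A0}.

0.383

Exit C_A = C_{A0}(1−X) = 1.55×0.332 = 0.5146 mol·L⁻¹.
Rates in a CSTR are evaluated at the outlet concentration: r_R = 1.72×0.5146 = 0.8851, r_S = 2.49×0.5146^2 = 0.6594.
Fraction of consumed A going to R: r_R/(r_R+r_S) = 0.5731.
C_R = 0.5731·C_{A0}·X = 0.5731×1.55×0.668 = 0.593 mol·L⁻¹; Y_R = C_R/C_{A0} = 0.383.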